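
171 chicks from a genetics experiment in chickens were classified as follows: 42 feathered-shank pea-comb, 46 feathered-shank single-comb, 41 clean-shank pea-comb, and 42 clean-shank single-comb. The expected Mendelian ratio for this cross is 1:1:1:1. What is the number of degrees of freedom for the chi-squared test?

A goodness-of-fit test with 4 phenotype classes has df = 4 − 1 = 3.

3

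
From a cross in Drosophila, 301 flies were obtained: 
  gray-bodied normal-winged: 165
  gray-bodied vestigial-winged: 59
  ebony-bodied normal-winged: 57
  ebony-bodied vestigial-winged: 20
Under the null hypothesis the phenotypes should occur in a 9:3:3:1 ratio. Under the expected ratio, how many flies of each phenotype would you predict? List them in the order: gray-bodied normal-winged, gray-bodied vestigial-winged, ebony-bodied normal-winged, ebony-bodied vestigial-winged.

Expected counts for N = 301 under a 9:3:3:1 ratio (total parts = 16):
  gray-bodied normal-winged: 301 × 9/16 = 169.3125
  gray-bodied vestigial-winged: 301 × 3/16 = 56.4375
  ebony-bodied normal-winged: 301 × 3/16 = 56.4375
  ebony-bodied vestigial-winged: 301 × 1/16 = 18.8125

169.3125, 56.4375, 56.4375, 18.8125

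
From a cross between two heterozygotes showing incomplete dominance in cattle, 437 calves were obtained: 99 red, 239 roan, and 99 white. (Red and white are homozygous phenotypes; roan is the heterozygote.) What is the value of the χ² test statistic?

With incomplete dominance, a heterozygote × heterozygote cross gives a 1:2:1 phenotypic ratio.
Expected counts for N = 437 under a 1:2:1 ratio (total parts = 4):
  red: 437 × 1/4 = 109.25
  roan: 437 × 2/4 = 218.5
  white: 437 × 1/4 = 109.25
χ² = Σ (O − E)² / E
  red: (99 − 109.25)² / 109.25 = 0.9617
  roan: (239 − 218.5)² / 218.5 = 1.9233
  white: (99 − 109.25)² / 109.25 = 0.9617
χ² = 0.9617 + 1.9233 + 0.9617 = 3.8467 ≈ 3.847

3.847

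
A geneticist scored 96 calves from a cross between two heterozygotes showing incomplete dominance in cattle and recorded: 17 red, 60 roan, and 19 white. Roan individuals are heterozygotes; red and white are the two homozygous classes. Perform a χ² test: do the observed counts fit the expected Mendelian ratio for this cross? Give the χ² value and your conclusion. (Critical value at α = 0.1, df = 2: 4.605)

With incomplete dominance, a heterozygote × heterozygote cross gives a 1:2:1 phenotypic ratio.
Under the 1:2:1 hypothesis (Σ ratio = 4, N = 96):
  red: 96 × 1/4 = 24
  roan: 96 × 2/4 = 48
  white: 96 × 1/4 = 24
χ² = Σ (O − E)² / E
  red: (17 − 24)² / 24 = 2.0417
  roan: (60 − 48)² / 48 = 3.0000
  white: (19 − 24)² / 24 = 1.0417
χ² = 2.0417 + 3.0000 + 1.0417 = 6.0834 ≈ 6.083
Degrees of freedom = 3 − 1 = 2; critical value at α = 0.1 is 4.605.
Since 6.083 > 4.605, we reject the null hypothesis — the data do not fit the 1:2:1 ratio.

6.083; not consistent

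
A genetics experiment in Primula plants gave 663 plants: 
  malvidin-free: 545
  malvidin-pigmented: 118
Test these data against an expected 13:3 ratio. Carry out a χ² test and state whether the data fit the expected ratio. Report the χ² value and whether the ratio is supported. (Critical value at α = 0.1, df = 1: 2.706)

Under the 13:3 hypothesis (Σ ratio = 16, N = 663):
  malvidin-free: 663 × 13/16 = 538.6875
  malvidin-pigmented: 663 × 3/16 = 124.3125
χ² = Σ (O − E)² / E
  malvidin-free: (545 − 538.6875)² / 538.6875 = 0.0740
  malvidin-pigmented: (118 − 124.3125)² / 124.3125 = 0.3205
χ² = 0.0740 + 0.3205 = 0.3945 ≈ 0.395
Degrees of freedom = 2 − 1 = 1; critical value at α = 0.1 is 2.706.
Since 0.395 < 2.706, we fail to reject the null hypothesis — the data are consistent with the 13:3 ratio.

0.395; consistent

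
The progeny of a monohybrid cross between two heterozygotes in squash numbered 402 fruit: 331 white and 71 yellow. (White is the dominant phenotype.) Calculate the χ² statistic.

11.546

For a monohybrid cross between heterozygotes with complete dominance, the expected phenotypic ratio is 3:1.
Expected counts for N = 402 under a 3:1 ratio (total parts = 4):
  white: 402 × 3/4 = 301.5
  yellow: 402 × 1/4 = 100.5
χ² = Σ (O − E)² / E
  white: (331 − 301.5)² / 301.5 = 2.8864
  yellow: (71 − 100.5)² / 100.5 = 8.6592
χ² = 2.8864 + 8.6592 = 11.5456 ≈ 11.546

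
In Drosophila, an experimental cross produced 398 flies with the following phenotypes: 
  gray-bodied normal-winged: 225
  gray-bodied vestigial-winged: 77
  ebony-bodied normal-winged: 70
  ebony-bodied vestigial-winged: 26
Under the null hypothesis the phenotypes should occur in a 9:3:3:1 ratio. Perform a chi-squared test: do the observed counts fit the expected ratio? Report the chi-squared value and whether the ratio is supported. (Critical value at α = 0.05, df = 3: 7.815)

The 9:3:3:1 ratio has 16 parts, so with N = 398 the expected counts are:
  gray-bodied normal-winged: 398 × 9/16 = 223.875
  gray-bodied vestigial-winged: 398 × 3/16 = 74.625
  ebony-bodied normal-winged: 398 × 3/16 = 74.625
  ebony-bodied vestigial-winged: 398 × 1/16 = 24.875
χ² = Σ (O − E)² / E
  gray-bodied normal-winged: (225 − 223.875)² / 223.875 = 0.0057
  gray-bodied vestigial-winged: (77 − 74.625)² / 74.625 = 0.0756
  ebony-bodied normal-winged: (70 − 74.625)² / 74.625 = 0.2866
  ebony-bodied vestigial-winged: (26 − 24.875)² / 24.875 = 0.0509
χ² = 0.0057 + 0.0756 + 0.2866 + 0.0509 = 0.4188 ≈ 0.419
Degrees of freedom = 4 − 1 = 3; critical value at α = 0.05 is 7.815.
Since 0.419 < 7.815, we fail to reject the null hypothesis — the data are consistent with the 9:3:3:1 ratio.

0.419; consistent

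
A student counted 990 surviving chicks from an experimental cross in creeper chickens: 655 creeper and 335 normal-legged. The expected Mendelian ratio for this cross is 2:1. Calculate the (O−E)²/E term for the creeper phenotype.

0.038

Expected counts for N = 990 under a 2:1 ratio (total parts = 3):
  creeper: 990 × 2/3 = 660
  normal-legged: 990 × 1/3 = 330
Contribution of creeper: (655 − 660)² / 660 = 0.0379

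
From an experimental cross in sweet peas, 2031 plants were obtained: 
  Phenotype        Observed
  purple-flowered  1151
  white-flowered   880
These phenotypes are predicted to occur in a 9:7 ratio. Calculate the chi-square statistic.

Expected counts for N = 2031 under a 9:7 ratio (total parts = 16):
  purple-flowered: 2031 × 9/16 = 1142.4375
  white-flowered: 2031 × 7/16 = 888.5625
χ² = Σ (O − E)² / E
  purple-flowered: (1151 − 1142.4375)² / 1142.4375 = 0.0642
  white-flowered: (880 − 888.5625)² / 888.5625 = 0.0825
χ² = 0.0642 + 0.0825 = 0.1467 ≈ 0.147

0.147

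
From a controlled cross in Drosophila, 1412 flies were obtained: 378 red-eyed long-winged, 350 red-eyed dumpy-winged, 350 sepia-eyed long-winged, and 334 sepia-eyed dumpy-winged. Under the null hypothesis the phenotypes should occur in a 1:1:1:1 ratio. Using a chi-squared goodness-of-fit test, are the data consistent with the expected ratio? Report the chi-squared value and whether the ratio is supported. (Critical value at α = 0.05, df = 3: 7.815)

Total ratio parts = 4. Expected numbers out of 1412:
  red-eyed long-winged: 1412 × 1/4 = 353
  red-eyed dumpy-winged: 1412 × 1/4 = 353
  sepia-eyed long-winged: 1412 × 1/4 = 353
  sepia-eyed dumpy-winged: 1412 × 1/4 = 353
χ² = Σ (O − E)² / E
  red-eyed long-winged: (378 − 353)² / 353 = 1.7705
  red-eyed dumpy-winged: (350 − 353)² / 353 = 0.0255
  sepia-eyed long-winged: (350 − 353)² / 353 = 0.0255
  sepia-eyed dumpy-winged: (334 − 353)² / 353 = 1.0227
χ² = 1.7705 + 0.0255 + 0.0255 + 1.0227 = 2.8442 ≈ 2.844
Degrees of freedom = 4 − 1 = 3; critical value at α = 0.05 is 7.815.
Since 2.844 < 7.815, we fail to reject the null hypothesis — the data are consistent with the 1:1:1:1 ratio.

2.844; consistent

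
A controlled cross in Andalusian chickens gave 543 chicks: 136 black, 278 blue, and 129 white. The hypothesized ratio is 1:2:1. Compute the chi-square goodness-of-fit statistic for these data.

The 1:2:1 ratio has 4 parts, so with N = 543 the expected counts are:
  black: 543 × 1/4 = 135.75
  blue: 543 × 2/4 = 271.5
  white: 543 × 1/4 = 135.75
χ² = Σ (O − E)² / E
  black: (136 − 135.75)² / 135.75 = 0.0005
  blue: (278 − 271.5)² / 271.5 = 0.1556
  white: (129 − 135.75)² / 135.75 = 0.3356
χ² = 0.0005 + 0.1556 + 0.3356 = 0.4917 ≈ 0.492

0.492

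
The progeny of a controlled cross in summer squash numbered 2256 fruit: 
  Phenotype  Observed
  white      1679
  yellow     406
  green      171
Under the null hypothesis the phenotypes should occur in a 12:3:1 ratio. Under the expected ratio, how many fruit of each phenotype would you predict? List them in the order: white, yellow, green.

1692, 423, 141

Total ratio parts = 16. Expected numbers out of 2256:
  white: 2256 × 12/16 = 1692
  yellow: 2256 × 3/16 = 423
  green: 2256 × 1/16 = 141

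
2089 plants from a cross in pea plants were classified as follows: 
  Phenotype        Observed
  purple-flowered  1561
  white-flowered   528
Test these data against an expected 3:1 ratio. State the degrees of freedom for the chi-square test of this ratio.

A goodness-of-fit test with 2 phenotype classes has df = 2 − 1 = 1.

1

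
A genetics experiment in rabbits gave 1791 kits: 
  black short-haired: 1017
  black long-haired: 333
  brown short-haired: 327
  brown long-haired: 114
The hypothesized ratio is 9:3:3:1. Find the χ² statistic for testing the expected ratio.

Under the 9:3:3:1 hypothesis (Σ ratio = 16, N = 1791):
  black short-haired: 1791 × 9/16 = 1007.4375
  black long-haired: 1791 × 3/16 = 335.8125
  brown short-haired: 1791 × 3/16 = 335.8125
  brown long-haired: 1791 × 1/16 = 111.9375
χ² = Σ (O − E)² / E
  black short-haired: (1017 − 1007.4375)² / 1007.4375 = 0.0908
  black long-haired: (333 − 335.8125)² / 335.8125 = 0.0236
  brown short-haired: (327 − 335.8125)² / 335.8125 = 0.2313
  brown long-haired: (114 − 111.9375)² / 111.9375 = 0.0380
χ² = 0.0908 + 0.0236 + 0.2313 + 0.0380 = 0.3837 ≈ 0.384

0.384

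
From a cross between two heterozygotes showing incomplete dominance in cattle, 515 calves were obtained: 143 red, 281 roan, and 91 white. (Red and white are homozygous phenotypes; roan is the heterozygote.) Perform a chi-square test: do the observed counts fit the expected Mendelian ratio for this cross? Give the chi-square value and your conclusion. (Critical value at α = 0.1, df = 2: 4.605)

With incomplete dominance, a heterozygote × heterozygote cross gives a 1:2:1 phenotypic ratio.
The 1:2:1 ratio has 4 parts, so with N = 515 the expected counts are:
  red: 515 × 1/4 = 128.75
  roan: 515 × 2/4 = 257.5
  white: 515 × 1/4 = 128.75
χ² = Σ (O − E)² / E
  red: (143 − 128.75)² / 128.75 = 1.5772
  roan: (281 − 257.5)² / 257.5 = 2.1447
  white: (91 − 128.75)² / 128.75 = 11.0684
χ² = 1.5772 + 2.1447 + 11.0684 = 14.7903 ≈ 14.790
Degrees of freedom = 3 − 1 = 2; critical value at α = 0.1 is 4.605.
Since 14.790 > 4.605, we reject the null hypothesis — the data do not fit the 1:2:1 ratio.

14.790; not consistent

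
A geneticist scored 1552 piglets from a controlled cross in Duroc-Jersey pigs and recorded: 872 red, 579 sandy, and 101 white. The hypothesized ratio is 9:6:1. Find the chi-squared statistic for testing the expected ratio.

Expected counts for N = 1552 under a 9:6:1 ratio (total parts = 16):
  red: 1552 × 9/16 = 873
  sandy: 1552 × 6/16 = 582
  white: 1552 × 1/16 = 97
χ² = Σ (O − E)² / E
  red: (872 − 873)² / 873 = 0.0011
  sandy: (579 − 582)² / 582 = 0.0155
  white: (101 − 97)² / 97 = 0.1649
χ² = 0.0011 + 0.0155 + 0.1649 = 0.1815 ≈ 0.182

0.182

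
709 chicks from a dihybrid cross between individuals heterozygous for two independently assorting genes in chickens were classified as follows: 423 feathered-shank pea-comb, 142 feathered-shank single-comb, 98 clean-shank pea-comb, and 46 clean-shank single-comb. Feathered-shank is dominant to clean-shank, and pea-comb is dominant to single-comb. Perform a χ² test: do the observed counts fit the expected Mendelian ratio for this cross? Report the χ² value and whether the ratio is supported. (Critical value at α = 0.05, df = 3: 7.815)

A dihybrid F₂ with independent assortment and complete dominance at both loci gives a 9:3:3:1 phenotypic ratio.
Under the 9:3:3:1 hypothesis (Σ ratio = 16, N = 709):
  feathered-shank pea-comb: 709 × 9/16 = 398.8125
  feathered-shank single-comb: 709 × 3/16 = 132.9375
  clean-shank pea-comb: 709 × 3/16 = 132.9375
  clean-shank single-comb: 709 × 1/16 = 44.3125
χ² = Σ (O − E)² / E
  feathered-shank pea-comb: (423 − 398.8125)² / 398.8125 = 1.4669
  feathered-shank single-comb: (142 − 132.9375)² / 132.9375 = 0.6178
  clean-shank pea-comb: (98 − 132.9375)² / 132.9375 = 9.1820
  clean-shank single-comb: (46 − 44.3125)² / 44.3125 = 0.0643
χ² = 1.4669 + 0.6178 + 9.1820 + 0.0643 = 11.331
Degrees of freedom = 4 − 1 = 3; critical value at α = 0.05 is 7.815.
Since 11.331 > 7.815, we reject the null hypothesis — the data do not fit the 9:3:3:1 ratio.

11.331; not consistent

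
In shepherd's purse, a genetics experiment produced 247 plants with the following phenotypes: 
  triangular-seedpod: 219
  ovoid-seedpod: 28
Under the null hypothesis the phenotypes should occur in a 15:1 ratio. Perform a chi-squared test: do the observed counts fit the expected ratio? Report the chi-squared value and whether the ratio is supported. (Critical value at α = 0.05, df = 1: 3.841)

10.904; not consistent

Total ratio parts = 16. Expected numbers out of 247:
  triangular-seedpod: 247 × 15/16 = 231.5625
  ovoid-seedpod: 247 × 1/16 = 15.4375
χ² = Σ (O − E)² / E
  triangular-seedpod: (219 − 231.5625)² / 231.5625 = 0.6815
  ovoid-seedpod: (28 − 15.4375)² / 15.4375 = 10.2229
χ² = 0.6815 + 10.2229 = 10.9044 ≈ 10.904
Degrees of freedom = 2 − 1 = 1; critical value at α = 0.05 is 3.841.
Since 10.904 > 3.841, we reject the null hypothesis — the data do not fit the 15:1 ratio.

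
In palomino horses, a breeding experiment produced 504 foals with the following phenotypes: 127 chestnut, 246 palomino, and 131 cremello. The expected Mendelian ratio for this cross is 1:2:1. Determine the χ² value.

0.349

Expected counts for N = 504 under a 1:2:1 ratio (total parts = 4):
  chestnut: 504 × 1/4 = 126
  palomino: 504 × 2/4 = 252
  cremello: 504 × 1/4 = 126
χ² = Σ (O − E)² / E
  chestnut: (127 − 126)² / 126 = 0.0079
  palomino: (246 − 252)² / 252 = 0.1429
  cremello: (131 − 126)² / 126 = 0.1984
χ² = 0.0079 + 0.1429 + 0.1984 = 0.3492 ≈ 0.349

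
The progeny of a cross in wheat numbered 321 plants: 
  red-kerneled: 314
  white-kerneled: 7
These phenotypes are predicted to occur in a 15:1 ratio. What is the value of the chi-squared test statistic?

9.072

Under the 15:1 hypothesis (Σ ratio = 16, N = 321):
  red-kerneled: 321 × 15/16 = 300.9375
  white-kerneled: 321 × 1/16 = 20.0625
χ² = Σ (O − E)² / E
  red-kerneled: (314 − 300.9375)² / 300.9375 = 0.5670
  white-kerneled: (7 − 20.0625)² / 20.0625 = 8.5049
χ² = 0.5670 + 8.5049 = 9.0719 ≈ 9.072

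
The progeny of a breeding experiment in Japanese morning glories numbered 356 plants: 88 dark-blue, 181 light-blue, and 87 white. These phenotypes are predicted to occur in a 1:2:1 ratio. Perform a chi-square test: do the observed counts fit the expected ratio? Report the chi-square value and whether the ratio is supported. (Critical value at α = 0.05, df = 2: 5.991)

0.107; consistent

Under the 1:2:1 hypothesis (Σ ratio = 4, N = 356):
  dark-blue: 356 × 1/4 = 89
  light-blue: 356 × 2/4 = 178
  white: 356 × 1/4 = 89
χ² = Σ (O − E)² / E
  dark-blue: (88 − 89)² / 89 = 0.0112
  light-blue: (181 − 178)² / 178 = 0.0506
  white: (87 − 89)² / 89 = 0.0449
χ² = 0.0112 + 0.0506 + 0.0449 = 0.1067 ≈ 0.107
Degrees of freedom = 3 − 1 = 2; critical value at α = 0.05 is 5.991.
Since 0.107 < 5.991, we fail to reject the null hypothesis — the data are consistent with the 1:2:1 ratio.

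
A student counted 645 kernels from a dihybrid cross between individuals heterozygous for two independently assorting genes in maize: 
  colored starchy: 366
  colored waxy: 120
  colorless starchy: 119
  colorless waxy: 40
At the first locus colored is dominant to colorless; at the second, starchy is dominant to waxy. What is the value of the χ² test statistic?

0.069

A dihybrid F₂ with independent assortment and complete dominance at both loci gives a 9:3:3:1 phenotypic ratio.
Expected counts for N = 645 under a 9:3:3:1 ratio (total parts = 16):
  colored starchy: 645 × 9/16 = 362.8125
  colored waxy: 645 × 3/16 = 120.9375
  colorless starchy: 645 × 3/16 = 120.9375
  colorless waxy: 645 × 1/16 = 40.3125
χ² = Σ (O − E)² / E
  colored starchy: (366 − 362.8125)² / 362.8125 = 0.0280
  colored waxy: (120 − 120.9375)² / 120.9375 = 0.0073
  colorless starchy: (119 − 120.9375)² / 120.9375 = 0.0310
  colorless waxy: (40 − 40.3125)² / 40.3125 = 0.0024
χ² = 0.0280 + 0.0073 + 0.0310 + 0.0024 = 0.0687 ≈ 0.069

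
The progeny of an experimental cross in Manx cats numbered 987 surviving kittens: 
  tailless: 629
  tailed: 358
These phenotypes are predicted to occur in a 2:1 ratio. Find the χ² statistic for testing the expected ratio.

Total ratio parts = 3. Expected numbers out of 987:
  tailless: 987 × 2/3 = 658
  tailed: 987 × 1/3 = 329
χ² = Σ (O − E)² / E
  tailless: (629 − 658)² / 658 = 1.2781
  tailed: (358 − 329)² / 329 = 2.5562
χ² = 1.2781 + 2.5562 = 3.8343 ≈ 3.834

3.834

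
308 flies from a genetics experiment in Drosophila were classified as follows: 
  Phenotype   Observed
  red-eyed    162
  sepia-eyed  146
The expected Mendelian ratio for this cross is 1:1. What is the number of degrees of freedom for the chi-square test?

1

A goodness-of-fit test with 2 phenotype classes has df = 2 − 1 = 1.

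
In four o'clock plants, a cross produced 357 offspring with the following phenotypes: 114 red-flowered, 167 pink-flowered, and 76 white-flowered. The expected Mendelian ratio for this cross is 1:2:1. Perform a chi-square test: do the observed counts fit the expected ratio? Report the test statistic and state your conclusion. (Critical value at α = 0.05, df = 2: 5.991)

The 1:2:1 ratio has 4 parts, so with N = 357 the expected counts are:
  red-flowered: 357 × 1/4 = 89.25
  pink-flowered: 357 × 2/4 = 178.5
  white-flowered: 357 × 1/4 = 89.25
χ² = Σ (O − E)² / E
  red-flowered: (114 − 89.25)² / 89.25 = 6.8634
  pink-flowered: (167 − 178.5)² / 178.5 = 0.7409
  white-flowered: (76 − 89.25)² / 89.25 = 1.9671
χ² = 6.8634 + 0.7409 + 1.9671 = 9.5714 ≈ 9.571
Degrees of freedom = 3 − 1 = 2; critical value at α = 0.05 is 5.991.
Since 9.571 > 5.991, we reject the null hypothesis — the data do not fit the 1:2:1 ratio.

9.571; not consistent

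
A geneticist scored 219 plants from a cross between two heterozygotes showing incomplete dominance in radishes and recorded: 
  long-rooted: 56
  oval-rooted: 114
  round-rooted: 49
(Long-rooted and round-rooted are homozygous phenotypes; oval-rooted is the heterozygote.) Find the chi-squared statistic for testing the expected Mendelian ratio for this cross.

With incomplete dominance, a heterozygote × heterozygote cross gives a 1:2:1 phenotypic ratio.
Total ratio parts = 4. Expected numbers out of 219:
  long-rooted: 219 × 1/4 = 54.75
  oval-rooted: 219 × 2/4 = 109.5
  round-rooted: 219 × 1/4 = 54.75
χ² = Σ (O − E)² / E
  long-rooted: (56 − 54.75)² / 54.75 = 0.0285
  oval-rooted: (114 − 109.5)² / 109.5 = 0.1849
  round-rooted: (49 − 54.75)² / 54.75 = 0.6039
χ² = 0.0285 + 0.1849 + 0.6039 = 0.8173 ≈ 0.817

0.817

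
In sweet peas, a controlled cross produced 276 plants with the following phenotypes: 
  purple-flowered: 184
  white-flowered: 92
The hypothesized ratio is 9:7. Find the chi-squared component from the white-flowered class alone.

Total ratio parts = 16. Expected numbers out of 276:
  purple-flowered: 276 × 9/16 = 155.25
  white-flowered: 276 × 7/16 = 120.75
Contribution of white-flowered: (92 − 120.75)² / 120.75 = 6.8452

6.845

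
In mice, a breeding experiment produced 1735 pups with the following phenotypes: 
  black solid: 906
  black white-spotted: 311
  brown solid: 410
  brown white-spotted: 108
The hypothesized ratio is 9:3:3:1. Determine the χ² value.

27.690

Under the 9:3:3:1 hypothesis (Σ ratio = 16, N = 1735):
  black solid: 1735 × 9/16 = 975.9375
  black white-spotted: 1735 × 3/16 = 325.3125
  brown solid: 1735 × 3/16 = 325.3125
  brown white-spotted: 1735 × 1/16 = 108.4375
χ² = Σ (O − E)² / E
  black solid: (906 − 975.9375)² / 975.9375 = 5.0119
  black white-spotted: (311 − 325.3125)² / 325.3125 = 0.6297
  brown solid: (410 − 325.3125)² / 325.3125 = 22.0464
  brown white-spotted: (108 − 108.4375)² / 108.4375 = 0.0018
χ² = 5.0119 + 0.6297 + 22.0464 + 0.0018 = 27.6898 ≈ 27.690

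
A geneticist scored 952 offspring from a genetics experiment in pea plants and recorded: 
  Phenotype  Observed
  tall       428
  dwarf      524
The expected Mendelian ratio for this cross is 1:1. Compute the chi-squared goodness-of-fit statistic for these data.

9.681

Under the 1:1 hypothesis (Σ ratio = 2, N = 952):
  tall: 952 × 1/2 = 476
  dwarf: 952 × 1/2 = 476
χ² = Σ (O − E)² / E
  tall: (428 − 476)² / 476 = 4.8403
  dwarf: (524 − 476)² / 476 = 4.8403
χ² = 4.8403 + 4.8403 = 9.6806 ≈ 9.681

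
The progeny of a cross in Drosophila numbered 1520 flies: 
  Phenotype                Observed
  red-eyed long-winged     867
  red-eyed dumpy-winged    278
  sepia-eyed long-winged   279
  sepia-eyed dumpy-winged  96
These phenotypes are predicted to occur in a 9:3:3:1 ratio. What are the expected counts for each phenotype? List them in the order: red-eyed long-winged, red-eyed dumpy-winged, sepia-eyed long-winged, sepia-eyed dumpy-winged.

855, 285, 285, 95

Expected counts for N = 1520 under a 9:3:3:1 ratio (total parts = 16):
  red-eyed long-winged: 1520 × 9/16 = 855
  red-eyed dumpy-winged: 1520 × 3/16 = 285
  sepia-eyed long-winged: 1520 × 3/16 = 285
  sepia-eyed dumpy-winged: 1520 × 1/16 = 95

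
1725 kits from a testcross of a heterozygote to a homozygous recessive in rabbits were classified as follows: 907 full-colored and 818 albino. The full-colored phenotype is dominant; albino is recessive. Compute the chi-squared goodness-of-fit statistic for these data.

4.592

A testcross of a heterozygote (Aa × aa) gives a 1:1 phenotypic ratio.
Expected counts for N = 1725 under a 1:1 ratio (total parts = 2):
  full-colored: 1725 × 1/2 = 862.5
  albino: 1725 × 1/2 = 862.5
χ² = Σ (O − E)² / E
  full-colored: (907 − 862.5)² / 862.5 = 2.2959
  albino: (818 − 862.5)² / 862.5 = 2.2959
χ² = 2.2959 + 2.2959 = 4.5918 ≈ 4.592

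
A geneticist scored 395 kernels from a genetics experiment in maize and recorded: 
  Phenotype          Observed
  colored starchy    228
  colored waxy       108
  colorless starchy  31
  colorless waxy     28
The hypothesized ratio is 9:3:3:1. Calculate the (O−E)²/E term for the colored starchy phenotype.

0.152

Expected counts for N = 395 under a 9:3:3:1 ratio (total parts = 16):
  colored starchy: 395 × 9/16 = 222.1875
  colored waxy: 395 × 3/16 = 74.0625
  colorless starchy: 395 × 3/16 = 74.0625
  colorless waxy: 395 × 1/16 = 24.6875
Contribution of colored starchy: (228 − 222.1875)² / 222.1875 = 0.1521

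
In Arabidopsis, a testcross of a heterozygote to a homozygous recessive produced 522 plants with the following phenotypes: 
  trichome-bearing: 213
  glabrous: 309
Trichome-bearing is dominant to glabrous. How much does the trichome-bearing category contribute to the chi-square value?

A testcross of a heterozygote (Aa × aa) gives a 1:1 phenotypic ratio.
Under the 1:1 hypothesis (Σ ratio = 2, N = 522):
  trichome-bearing: 522 × 1/2 = 261
  glabrous: 522 × 1/2 = 261
Contribution of trichome-bearing: (213 − 261)² / 261 = 8.8276

8.828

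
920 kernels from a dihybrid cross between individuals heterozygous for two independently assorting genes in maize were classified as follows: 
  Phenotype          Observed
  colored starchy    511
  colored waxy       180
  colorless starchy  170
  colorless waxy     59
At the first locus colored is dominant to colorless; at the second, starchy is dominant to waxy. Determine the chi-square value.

A dihybrid F₂ with independent assortment and complete dominance at both loci gives a 9:3:3:1 phenotypic ratio.
Total ratio parts = 16. Expected numbers out of 920:
  colored starchy: 920 × 9/16 = 517.5
  colored waxy: 920 × 3/16 = 172.5
  colorless starchy: 920 × 3/16 = 172.5
  colorless waxy: 920 × 1/16 = 57.5
χ² = Σ (O − E)² / E
  colored starchy: (511 − 517.5)² / 517.5 = 0.0816
  colored waxy: (180 − 172.5)² / 172.5 = 0.3261
  colorless starchy: (170 − 172.5)² / 172.5 = 0.0362
  colorless waxy: (59 − 57.5)² / 57.5 = 0.0391
χ² = 0.0816 + 0.3261 + 0.0362 + 0.0391 = 0.483

0.483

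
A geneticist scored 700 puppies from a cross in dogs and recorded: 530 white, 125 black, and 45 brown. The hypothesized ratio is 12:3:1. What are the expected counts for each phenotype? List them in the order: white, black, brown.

525, 131.25, 43.75

Total ratio parts = 16. Expected numbers out of 700:
  white: 700 × 12/16 = 525
  black: 700 × 3/16 = 131.25
  brown: 700 × 1/16 = 43.75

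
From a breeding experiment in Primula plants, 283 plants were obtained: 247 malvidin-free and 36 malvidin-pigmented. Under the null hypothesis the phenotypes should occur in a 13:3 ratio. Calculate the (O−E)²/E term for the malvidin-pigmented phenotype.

Expected counts for N = 283 under a 13:3 ratio (total parts = 16):
  malvidin-free: 283 × 13/16 = 229.9375
  malvidin-pigmented: 283 × 3/16 = 53.0625
Contribution of malvidin-pigmented: (36 − 53.0625)² / 53.0625 = 5.4865

5.487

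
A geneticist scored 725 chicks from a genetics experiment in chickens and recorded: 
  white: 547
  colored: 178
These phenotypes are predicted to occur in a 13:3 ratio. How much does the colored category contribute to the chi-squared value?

13.015

Total ratio parts = 16. Expected numbers out of 725:
  white: 725 × 13/16 = 589.0625
  colored: 725 × 3/16 = 135.9375
Contribution of colored: (178 − 135.9375)² / 135.9375 = 13.0152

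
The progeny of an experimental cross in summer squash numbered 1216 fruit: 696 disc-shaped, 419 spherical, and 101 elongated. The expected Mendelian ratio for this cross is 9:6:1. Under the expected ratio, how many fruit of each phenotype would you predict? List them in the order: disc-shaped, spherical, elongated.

The 9:6:1 ratio has 16 parts, so with N = 1216 the expected counts are:
  disc-shaped: 1216 × 9/16 = 684
  spherical: 1216 × 6/16 = 456
  elongated: 1216 × 1/16 = 76

684, 456, 76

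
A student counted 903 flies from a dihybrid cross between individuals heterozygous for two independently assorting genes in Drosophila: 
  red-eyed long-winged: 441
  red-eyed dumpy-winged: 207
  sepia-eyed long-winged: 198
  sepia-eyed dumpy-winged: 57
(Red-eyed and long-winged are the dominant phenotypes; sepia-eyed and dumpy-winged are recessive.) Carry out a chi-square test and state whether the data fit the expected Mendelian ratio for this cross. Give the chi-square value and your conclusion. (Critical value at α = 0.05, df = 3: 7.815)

A dihybrid F₂ with independent assortment and complete dominance at both loci gives a 9:3:3:1 phenotypic ratio.
Total ratio parts = 16. Expected numbers out of 903:
  red-eyed long-winged: 903 × 9/16 = 507.9375
  red-eyed dumpy-winged: 903 × 3/16 = 169.3125
  sepia-eyed long-winged: 903 × 3/16 = 169.3125
  sepia-eyed dumpy-winged: 903 × 1/16 = 56.4375
χ² = Σ (O − E)² / E
  red-eyed long-winged: (441 − 507.9375)² / 507.9375 = 8.8212
  red-eyed dumpy-winged: (207 − 169.3125)² / 169.3125 = 8.3889
  sepia-eyed long-winged: (198 − 169.3125)² / 169.3125 = 4.8607
  sepia-eyed dumpy-winged: (57 − 56.4375)² / 56.4375 = 0.0056
χ² = 8.8212 + 8.3889 + 4.8607 + 0.0056 = 22.0764 ≈ 22.076
Degrees of freedom = 4 − 1 = 3; critical value at α = 0.05 is 7.815.
Since 22.076 > 7.815, we reject the null hypothesis — the data do not fit the 9:3:3:1 ratio.

22.076; not consistent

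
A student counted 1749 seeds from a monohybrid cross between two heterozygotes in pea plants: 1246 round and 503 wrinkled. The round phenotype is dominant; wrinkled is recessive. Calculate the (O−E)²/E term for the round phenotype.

For a monohybrid cross between heterozygotes with complete dominance, the expected phenotypic ratio is 3:1.
Under the 3:1 hypothesis (Σ ratio = 4, N = 1749):
  round: 1749 × 3/4 = 1311.75
  wrinkled: 1749 × 1/4 = 437.25
Contribution of round: (1246 − 1311.75)² / 1311.75 = 3.2956

3.296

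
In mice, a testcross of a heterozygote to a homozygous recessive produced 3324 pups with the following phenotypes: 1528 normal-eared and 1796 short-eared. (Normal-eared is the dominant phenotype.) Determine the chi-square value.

21.608

A testcross of a heterozygote (Aa × aa) gives a 1:1 phenotypic ratio.
Expected counts for N = 3324 under a 1:1 ratio (total parts = 2):
  normal-eared: 3324 × 1/2 = 1662
  short-eared: 3324 × 1/2 = 1662
χ² = Σ (O − E)² / E
  normal-eared: (1528 − 1662)² / 1662 = 10.8039
  short-eared: (1796 − 1662)² / 1662 = 10.8039
χ² = 10.8039 + 10.8039 = 21.6078 ≈ 21.608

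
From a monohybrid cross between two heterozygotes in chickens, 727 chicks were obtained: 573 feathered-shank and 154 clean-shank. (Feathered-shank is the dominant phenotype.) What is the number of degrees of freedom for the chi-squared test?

For a monohybrid cross between heterozygotes with complete dominance, the expected phenotypic ratio is 3:1.
A goodness-of-fit test with 2 phenotype classes has df = 2 − 1 = 1.

1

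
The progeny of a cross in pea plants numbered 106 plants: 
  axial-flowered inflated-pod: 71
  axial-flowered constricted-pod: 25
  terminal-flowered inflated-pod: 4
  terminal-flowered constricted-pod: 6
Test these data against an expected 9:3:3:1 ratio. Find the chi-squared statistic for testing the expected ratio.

16.231

Total ratio parts = 16. Expected numbers out of 106:
  axial-flowered inflated-pod: 106 × 9/16 = 59.625
  axial-flowered constricted-pod: 106 × 3/16 = 19.875
  terminal-flowered inflated-pod: 106 × 3/16 = 19.875
  terminal-flowered constricted-pod: 106 × 1/16 = 6.625
χ² = Σ (O − E)² / E
  axial-flowered inflated-pod: (71 − 59.625)² / 59.625 = 2.1701
  axial-flowered constricted-pod: (25 − 19.875)² / 19.875 = 1.3215
  terminal-flowered inflated-pod: (4 − 19.875)² / 19.875 = 12.6800
  terminal-flowered constricted-pod: (6 − 6.625)² / 6.625 = 0.0590
χ² = 2.1701 + 1.3215 + 12.6800 + 0.0590 = 16.2306 ≈ 16.231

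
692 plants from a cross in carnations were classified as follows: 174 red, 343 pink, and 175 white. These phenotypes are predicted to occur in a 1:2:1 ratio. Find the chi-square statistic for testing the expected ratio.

Under the 1:2:1 hypothesis (Σ ratio = 4, N = 692):
  red: 692 × 1/4 = 173
  pink: 692 × 2/4 = 346
  white: 692 × 1/4 = 173
χ² = Σ (O − E)² / E
  red: (174 − 173)² / 173 = 0.0058
  pink: (343 − 346)² / 346 = 0.0260
  white: (175 − 173)² / 173 = 0.0231
χ² = 0.0058 + 0.0260 + 0.0231 = 0.0549 ≈ 0.055

0.055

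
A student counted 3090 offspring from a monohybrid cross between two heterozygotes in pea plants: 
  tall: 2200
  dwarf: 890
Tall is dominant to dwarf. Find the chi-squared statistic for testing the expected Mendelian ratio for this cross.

For a monohybrid cross between heterozygotes with complete dominance, the expected phenotypic ratio is 3:1.
Under the 3:1 hypothesis (Σ ratio = 4, N = 3090):
  tall: 3090 × 3/4 = 2317.5
  dwarf: 3090 × 1/4 = 772.5
χ² = Σ (O − E)² / E
  tall: (2200 − 2317.5)² / 2317.5 = 5.9574
  dwarf: (890 − 772.5)² / 772.5 = 17.8722
χ² = 5.9574 + 17.8722 = 23.8296 ≈ 23.830

23.830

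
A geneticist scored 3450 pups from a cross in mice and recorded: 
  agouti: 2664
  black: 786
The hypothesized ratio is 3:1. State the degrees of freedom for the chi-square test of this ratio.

1

A goodness-of-fit test with 2 phenotype classes has df = 2 − 1 = 1.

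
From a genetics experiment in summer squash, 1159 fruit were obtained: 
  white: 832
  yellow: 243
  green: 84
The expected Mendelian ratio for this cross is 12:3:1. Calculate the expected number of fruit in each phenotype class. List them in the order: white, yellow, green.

Expected counts for N = 1159 under a 12:3:1 ratio (total parts = 16):
  white: 1159 × 12/16 = 869.25
  yellow: 1159 × 3/16 = 217.3125
  green: 1159 × 1/16 = 72.4375

869.25, 217.3125, 72.4375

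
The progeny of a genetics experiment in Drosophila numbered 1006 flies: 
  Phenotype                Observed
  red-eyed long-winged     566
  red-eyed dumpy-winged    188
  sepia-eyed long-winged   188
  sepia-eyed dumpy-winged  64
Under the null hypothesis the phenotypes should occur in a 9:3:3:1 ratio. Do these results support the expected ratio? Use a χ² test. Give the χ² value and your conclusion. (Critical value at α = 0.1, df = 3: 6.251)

Under the 9:3:3:1 hypothesis (Σ ratio = 16, N = 1006):
  red-eyed long-winged: 1006 × 9/16 = 565.875
  red-eyed dumpy-winged: 1006 × 3/16 = 188.625
  sepia-eyed long-winged: 1006 × 3/16 = 188.625
  sepia-eyed dumpy-winged: 1006 × 1/16 = 62.875
χ² = Σ (O − E)² / E
  red-eyed long-winged: (566 − 565.875)² / 565.875 = 0.0000
  red-eyed dumpy-winged: (188 − 188.625)² / 188.625 = 0.0021
  sepia-eyed long-winged: (188 − 188.625)² / 188.625 = 0.0021
  sepia-eyed dumpy-winged: (64 − 62.875)² / 62.875 = 0.0201
χ² = 0.0000 + 0.0021 + 0.0021 + 0.0201 = 0.0243 ≈ 0.024
Degrees of freedom = 4 − 1 = 3; critical value at α = 0.1 is 6.251.
Since 0.024 < 6.251, we fail to reject the null hypothesis — the data are consistent with the 9:3:3:1 ratio.

0.024; consistent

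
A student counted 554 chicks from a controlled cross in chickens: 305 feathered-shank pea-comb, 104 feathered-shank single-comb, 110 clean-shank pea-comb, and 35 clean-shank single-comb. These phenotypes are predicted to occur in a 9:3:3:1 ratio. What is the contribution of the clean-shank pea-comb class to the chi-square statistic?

0.361

Expected counts for N = 554 under a 9:3:3:1 ratio (total parts = 16):
  feathered-shank pea-comb: 554 × 9/16 = 311.625
  feathered-shank single-comb: 554 × 3/16 = 103.875
  clean-shank pea-comb: 554 × 3/16 = 103.875
  clean-shank single-comb: 554 × 1/16 = 34.625
Contribution of clean-shank pea-comb: (110 − 103.875)² / 103.875 = 0.3612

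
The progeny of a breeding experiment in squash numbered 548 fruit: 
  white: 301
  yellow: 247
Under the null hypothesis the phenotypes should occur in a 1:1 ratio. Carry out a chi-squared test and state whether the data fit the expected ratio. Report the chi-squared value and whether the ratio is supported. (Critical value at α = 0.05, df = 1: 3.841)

Total ratio parts = 2. Expected numbers out of 548:
  white: 548 × 1/2 = 274
  yellow: 548 × 1/2 = 274
χ² = Σ (O − E)² / E
  white: (301 − 274)² / 274 = 2.6606
  yellow: (247 − 274)² / 274 = 2.6606
χ² = 2.6606 + 2.6606 = 5.3212 ≈ 5.321
Degrees of freedom = 2 − 1 = 1; critical value at α = 0.05 is 3.841.
Since 5.321 > 3.841, we reject the null hypothesis — the data do not fit the 1:1 ratio.

5.321; not consistent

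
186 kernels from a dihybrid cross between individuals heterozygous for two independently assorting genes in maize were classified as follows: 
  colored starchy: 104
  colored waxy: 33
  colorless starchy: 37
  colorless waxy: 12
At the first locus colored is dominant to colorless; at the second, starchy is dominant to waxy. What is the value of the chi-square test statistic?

A dihybrid F₂ with independent assortment and complete dominance at both loci gives a 9:3:3:1 phenotypic ratio.
The 9:3:3:1 ratio has 16 parts, so with N = 186 the expected counts are:
  colored starchy: 186 × 9/16 = 104.625
  colored waxy: 186 × 3/16 = 34.875
  colorless starchy: 186 × 3/16 = 34.875
  colorless waxy: 186 × 1/16 = 11.625
χ² = Σ (O − E)² / E
  colored starchy: (104 − 104.625)² / 104.625 = 0.0037
  colored waxy: (33 − 34.875)² / 34.875 = 0.1008
  colorless starchy: (37 − 34.875)² / 34.875 = 0.1295
  colorless waxy: (12 − 11.625)² / 11.625 = 0.0121
χ² = 0.0037 + 0.1008 + 0.1295 + 0.0121 = 0.2461 ≈ 0.246

0.246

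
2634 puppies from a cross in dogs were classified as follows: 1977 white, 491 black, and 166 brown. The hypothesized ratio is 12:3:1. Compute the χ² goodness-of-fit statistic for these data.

0.029

Under the 12:3:1 hypothesis (Σ ratio = 16, N = 2634):
  white: 2634 × 12/16 = 1975.5
  black: 2634 × 3/16 = 493.875
  brown: 2634 × 1/16 = 164.625
χ² = Σ (O − E)² / E
  white: (1977 − 1975.5)² / 1975.5 = 0.0011
  black: (491 − 493.875)² / 493.875 = 0.0167
  brown: (166 − 164.625)² / 164.625 = 0.0115
χ² = 0.0011 + 0.0167 + 0.0115 = 0.0293 ≈ 0.029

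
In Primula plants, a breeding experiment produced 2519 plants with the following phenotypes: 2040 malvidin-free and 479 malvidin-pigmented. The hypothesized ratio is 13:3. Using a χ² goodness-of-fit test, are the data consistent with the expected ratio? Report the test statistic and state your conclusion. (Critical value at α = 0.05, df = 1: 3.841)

0.117; consistent

Total ratio parts = 16. Expected numbers out of 2519:
  malvidin-free: 2519 × 13/16 = 2046.6875
  malvidin-pigmented: 2519 × 3/16 = 472.3125
χ² = Σ (O − E)² / E
  malvidin-free: (2040 − 2046.6875)² / 2046.6875 = 0.0219
  malvidin-pigmented: (479 − 472.3125)² / 472.3125 = 0.0947
χ² = 0.0219 + 0.0947 = 0.1166 ≈ 0.117
Degrees of freedom = 2 − 1 = 1; critical value at α = 0.05 is 3.841.
Since 0.117 < 3.841, we fail to reject the null hypothesis — the data are consistent with the 13:3 ratio.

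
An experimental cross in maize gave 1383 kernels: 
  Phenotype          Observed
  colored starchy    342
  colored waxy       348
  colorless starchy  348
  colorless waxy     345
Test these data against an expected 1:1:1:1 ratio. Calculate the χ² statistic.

0.072

Expected counts for N = 1383 under a 1:1:1:1 ratio (total parts = 4):
  colored starchy: 1383 × 1/4 = 345.75
  colored waxy: 1383 × 1/4 = 345.75
  colorless starchy: 1383 × 1/4 = 345.75
  colorless waxy: 1383 × 1/4 = 345.75
χ² = Σ (O − E)² / E
  colored starchy: (342 − 345.75)² / 345.75 = 0.0407
  colored waxy: (348 − 345.75)² / 345.75 = 0.0146
  colorless starchy: (348 − 345.75)² / 345.75 = 0.0146
  colorless waxy: (345 − 345.75)² / 345.75 = 0.0016
χ² = 0.0407 + 0.0146 + 0.0146 + 0.0016 = 0.0715 ≈ 0.072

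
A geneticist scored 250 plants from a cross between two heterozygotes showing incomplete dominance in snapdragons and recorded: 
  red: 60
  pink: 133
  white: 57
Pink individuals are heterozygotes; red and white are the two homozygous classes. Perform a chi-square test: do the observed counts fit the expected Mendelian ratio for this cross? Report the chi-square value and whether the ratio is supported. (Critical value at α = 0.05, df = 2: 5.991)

1.096; consistent

With incomplete dominance, a heterozygote × heterozygote cross gives a 1:2:1 phenotypic ratio.
Total ratio parts = 4. Expected numbers out of 250:
  red: 250 × 1/4 = 62.5
  pink: 250 × 2/4 = 125
  white: 250 × 1/4 = 62.5
χ² = Σ (O − E)² / E
  red: (60 − 62.5)² / 62.5 = 0.1000
  pink: (133 − 125)² / 125 = 0.5120
  white: (57 − 62.5)² / 62.5 = 0.4840
χ² = 0.1000 + 0.5120 + 0.4840 = 1.096
Degrees of freedom = 3 − 1 = 2; critical value at α = 0.05 is 5.991.
Since 1.096 < 5.991, we fail to reject the null hypothesis — the data are consistent with the 1:2:1 ratio.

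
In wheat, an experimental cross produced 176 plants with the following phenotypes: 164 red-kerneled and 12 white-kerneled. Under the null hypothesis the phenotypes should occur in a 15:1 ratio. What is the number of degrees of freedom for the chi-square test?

1

A goodness-of-fit test with 2 phenotype classes has df = 2 − 1 = 1.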